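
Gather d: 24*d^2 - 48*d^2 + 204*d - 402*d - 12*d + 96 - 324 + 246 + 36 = -24*d^2 - 210*d + 54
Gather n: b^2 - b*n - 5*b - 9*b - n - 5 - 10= b^2 - 14*b + n*(-b - 1) - 15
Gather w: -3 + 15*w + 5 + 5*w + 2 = 20*w + 4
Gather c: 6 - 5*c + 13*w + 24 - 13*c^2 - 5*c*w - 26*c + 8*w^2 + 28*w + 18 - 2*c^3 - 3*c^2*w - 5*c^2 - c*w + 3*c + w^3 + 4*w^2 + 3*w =-2*c^3 + c^2*(-3*w - 18) + c*(-6*w - 28) + w^3 + 12*w^2 + 44*w + 48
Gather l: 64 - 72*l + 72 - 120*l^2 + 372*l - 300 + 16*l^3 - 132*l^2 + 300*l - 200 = 16*l^3 - 252*l^2 + 600*l - 364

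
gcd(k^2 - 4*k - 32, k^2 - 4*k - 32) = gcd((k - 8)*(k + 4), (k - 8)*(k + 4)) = k^2 - 4*k - 32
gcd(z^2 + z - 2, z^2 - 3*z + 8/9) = 1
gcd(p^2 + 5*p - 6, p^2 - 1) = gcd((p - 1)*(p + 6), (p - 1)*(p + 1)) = p - 1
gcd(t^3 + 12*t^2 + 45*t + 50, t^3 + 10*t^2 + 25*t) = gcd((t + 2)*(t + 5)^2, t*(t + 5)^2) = t^2 + 10*t + 25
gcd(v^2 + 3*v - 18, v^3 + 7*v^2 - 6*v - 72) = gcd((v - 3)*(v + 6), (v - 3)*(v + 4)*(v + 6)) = v^2 + 3*v - 18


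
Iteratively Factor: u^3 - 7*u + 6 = (u - 1)*(u^2 + u - 6) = (u - 2)*(u - 1)*(u + 3)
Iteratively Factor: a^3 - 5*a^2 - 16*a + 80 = (a + 4)*(a^2 - 9*a + 20) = (a - 4)*(a + 4)*(a - 5)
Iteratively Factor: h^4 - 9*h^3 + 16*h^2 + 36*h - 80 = (h - 5)*(h^3 - 4*h^2 - 4*h + 16) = (h - 5)*(h - 2)*(h^2 - 2*h - 8) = (h - 5)*(h - 4)*(h - 2)*(h + 2)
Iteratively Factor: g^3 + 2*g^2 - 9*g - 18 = (g + 2)*(g^2 - 9) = (g + 2)*(g + 3)*(g - 3)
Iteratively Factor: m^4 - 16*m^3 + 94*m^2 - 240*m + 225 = (m - 3)*(m^3 - 13*m^2 + 55*m - 75) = (m - 5)*(m - 3)*(m^2 - 8*m + 15) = (m - 5)*(m - 3)^2*(m - 5)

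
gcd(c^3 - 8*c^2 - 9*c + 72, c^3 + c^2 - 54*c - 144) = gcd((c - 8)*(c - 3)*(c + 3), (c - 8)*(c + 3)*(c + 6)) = c^2 - 5*c - 24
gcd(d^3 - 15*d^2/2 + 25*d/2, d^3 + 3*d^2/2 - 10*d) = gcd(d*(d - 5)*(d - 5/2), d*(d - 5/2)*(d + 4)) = d^2 - 5*d/2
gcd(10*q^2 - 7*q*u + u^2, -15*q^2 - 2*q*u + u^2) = 5*q - u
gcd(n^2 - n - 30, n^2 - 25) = n + 5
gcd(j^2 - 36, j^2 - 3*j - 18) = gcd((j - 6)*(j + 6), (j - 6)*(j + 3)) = j - 6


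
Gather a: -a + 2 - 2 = -a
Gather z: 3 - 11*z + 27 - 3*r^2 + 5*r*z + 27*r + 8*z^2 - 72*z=-3*r^2 + 27*r + 8*z^2 + z*(5*r - 83) + 30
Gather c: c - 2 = c - 2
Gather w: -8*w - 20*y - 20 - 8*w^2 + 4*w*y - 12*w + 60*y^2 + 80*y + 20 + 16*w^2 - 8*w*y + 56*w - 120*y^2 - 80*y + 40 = 8*w^2 + w*(36 - 4*y) - 60*y^2 - 20*y + 40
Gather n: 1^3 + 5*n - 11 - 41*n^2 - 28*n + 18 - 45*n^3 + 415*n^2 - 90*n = -45*n^3 + 374*n^2 - 113*n + 8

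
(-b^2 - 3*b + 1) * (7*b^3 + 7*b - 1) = -7*b^5 - 21*b^4 - 20*b^2 + 10*b - 1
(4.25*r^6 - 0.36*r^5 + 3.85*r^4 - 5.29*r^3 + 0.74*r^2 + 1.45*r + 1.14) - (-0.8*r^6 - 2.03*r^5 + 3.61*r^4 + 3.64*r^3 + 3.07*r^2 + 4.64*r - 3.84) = 5.05*r^6 + 1.67*r^5 + 0.24*r^4 - 8.93*r^3 - 2.33*r^2 - 3.19*r + 4.98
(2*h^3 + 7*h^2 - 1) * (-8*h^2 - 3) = -16*h^5 - 56*h^4 - 6*h^3 - 13*h^2 + 3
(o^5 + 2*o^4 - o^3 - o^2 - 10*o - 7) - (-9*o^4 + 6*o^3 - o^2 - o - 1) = o^5 + 11*o^4 - 7*o^3 - 9*o - 6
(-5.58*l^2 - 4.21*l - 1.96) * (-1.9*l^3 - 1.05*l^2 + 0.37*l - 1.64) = 10.602*l^5 + 13.858*l^4 + 6.0799*l^3 + 9.6515*l^2 + 6.1792*l + 3.2144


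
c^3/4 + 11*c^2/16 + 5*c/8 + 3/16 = (c/4 + 1/4)*(c + 3/4)*(c + 1)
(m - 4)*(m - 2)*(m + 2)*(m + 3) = m^4 - m^3 - 16*m^2 + 4*m + 48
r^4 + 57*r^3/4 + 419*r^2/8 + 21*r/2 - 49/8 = (r - 1/4)*(r + 1/2)*(r + 7)^2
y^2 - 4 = (y - 2)*(y + 2)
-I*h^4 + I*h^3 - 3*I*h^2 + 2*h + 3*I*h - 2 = (h - 1)*(h - 2*I)*(h + I)*(-I*h + 1)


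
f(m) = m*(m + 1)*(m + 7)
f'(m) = m*(m + 1) + m*(m + 7) + (m + 1)*(m + 7) = 3*m^2 + 16*m + 7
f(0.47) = 5.16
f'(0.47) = 15.18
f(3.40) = 155.58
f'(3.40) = 96.08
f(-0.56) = -1.59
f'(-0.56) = -1.02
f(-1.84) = 7.98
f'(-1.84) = -12.28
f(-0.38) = -1.56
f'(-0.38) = 1.35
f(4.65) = 306.07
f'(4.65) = 146.27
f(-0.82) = -0.91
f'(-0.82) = -4.10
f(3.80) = 196.99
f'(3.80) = 111.12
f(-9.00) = -144.00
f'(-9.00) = 106.00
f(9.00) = 1440.00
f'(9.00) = 394.00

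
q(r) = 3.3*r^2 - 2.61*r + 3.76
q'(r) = 6.6*r - 2.61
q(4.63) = 62.42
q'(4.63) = 27.95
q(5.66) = 94.70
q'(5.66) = 34.75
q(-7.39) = 203.27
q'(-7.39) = -51.38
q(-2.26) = 26.51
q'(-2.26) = -17.53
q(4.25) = 52.27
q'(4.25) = 25.44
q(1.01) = 4.49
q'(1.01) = 4.06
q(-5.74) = 127.47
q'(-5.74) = -40.49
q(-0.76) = 7.65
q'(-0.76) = -7.63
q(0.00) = 3.76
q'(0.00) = -2.61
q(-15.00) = 785.41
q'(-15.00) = -101.61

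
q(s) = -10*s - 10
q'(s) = -10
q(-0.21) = -7.90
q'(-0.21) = -10.00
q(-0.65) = -3.50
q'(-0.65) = -10.00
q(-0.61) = -3.90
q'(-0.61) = -10.00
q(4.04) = -50.40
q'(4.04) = -10.00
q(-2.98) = 19.80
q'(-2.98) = -10.00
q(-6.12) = 51.20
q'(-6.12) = -10.00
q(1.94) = -29.40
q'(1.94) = -10.00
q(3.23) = -42.30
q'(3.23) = -10.00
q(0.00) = -10.00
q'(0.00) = -10.00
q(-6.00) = 50.00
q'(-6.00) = -10.00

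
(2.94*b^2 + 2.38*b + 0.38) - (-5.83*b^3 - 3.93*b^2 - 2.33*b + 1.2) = 5.83*b^3 + 6.87*b^2 + 4.71*b - 0.82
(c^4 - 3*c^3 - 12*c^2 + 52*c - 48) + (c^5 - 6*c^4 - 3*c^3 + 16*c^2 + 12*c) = c^5 - 5*c^4 - 6*c^3 + 4*c^2 + 64*c - 48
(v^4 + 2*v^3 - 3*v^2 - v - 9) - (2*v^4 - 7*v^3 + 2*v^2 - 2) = -v^4 + 9*v^3 - 5*v^2 - v - 7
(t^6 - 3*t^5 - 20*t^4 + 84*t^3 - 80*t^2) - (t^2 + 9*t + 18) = t^6 - 3*t^5 - 20*t^4 + 84*t^3 - 81*t^2 - 9*t - 18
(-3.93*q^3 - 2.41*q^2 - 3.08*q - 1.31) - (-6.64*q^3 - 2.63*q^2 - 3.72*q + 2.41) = 2.71*q^3 + 0.22*q^2 + 0.64*q - 3.72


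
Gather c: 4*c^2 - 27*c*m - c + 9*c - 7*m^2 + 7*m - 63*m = 4*c^2 + c*(8 - 27*m) - 7*m^2 - 56*m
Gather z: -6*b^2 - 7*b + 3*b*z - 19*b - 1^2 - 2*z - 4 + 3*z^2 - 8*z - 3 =-6*b^2 - 26*b + 3*z^2 + z*(3*b - 10) - 8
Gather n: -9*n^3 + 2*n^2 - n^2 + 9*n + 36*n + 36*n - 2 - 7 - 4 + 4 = -9*n^3 + n^2 + 81*n - 9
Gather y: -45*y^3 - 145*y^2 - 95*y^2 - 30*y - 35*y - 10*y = -45*y^3 - 240*y^2 - 75*y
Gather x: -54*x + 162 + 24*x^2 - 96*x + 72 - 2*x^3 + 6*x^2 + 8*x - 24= -2*x^3 + 30*x^2 - 142*x + 210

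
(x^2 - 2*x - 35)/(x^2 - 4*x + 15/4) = 4*(x^2 - 2*x - 35)/(4*x^2 - 16*x + 15)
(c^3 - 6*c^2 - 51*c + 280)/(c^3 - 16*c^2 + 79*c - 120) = (c + 7)/(c - 3)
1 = 1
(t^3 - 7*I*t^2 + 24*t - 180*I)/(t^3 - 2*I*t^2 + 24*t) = (t^2 - I*t + 30)/(t*(t + 4*I))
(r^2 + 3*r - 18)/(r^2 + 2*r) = (r^2 + 3*r - 18)/(r*(r + 2))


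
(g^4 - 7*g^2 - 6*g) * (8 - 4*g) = -4*g^5 + 8*g^4 + 28*g^3 - 32*g^2 - 48*g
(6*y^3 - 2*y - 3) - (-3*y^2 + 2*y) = 6*y^3 + 3*y^2 - 4*y - 3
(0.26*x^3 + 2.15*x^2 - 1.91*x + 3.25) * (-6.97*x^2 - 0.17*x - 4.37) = -1.8122*x^5 - 15.0297*x^4 + 11.811*x^3 - 31.7233*x^2 + 7.7942*x - 14.2025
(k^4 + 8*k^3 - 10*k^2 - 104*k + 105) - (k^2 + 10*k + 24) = k^4 + 8*k^3 - 11*k^2 - 114*k + 81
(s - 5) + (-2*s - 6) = -s - 11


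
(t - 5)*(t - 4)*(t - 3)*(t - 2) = t^4 - 14*t^3 + 71*t^2 - 154*t + 120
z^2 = z^2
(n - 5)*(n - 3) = n^2 - 8*n + 15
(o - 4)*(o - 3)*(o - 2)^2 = o^4 - 11*o^3 + 44*o^2 - 76*o + 48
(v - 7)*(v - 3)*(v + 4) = v^3 - 6*v^2 - 19*v + 84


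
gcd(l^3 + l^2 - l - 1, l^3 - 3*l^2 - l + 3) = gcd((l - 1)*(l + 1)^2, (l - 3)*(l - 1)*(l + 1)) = l^2 - 1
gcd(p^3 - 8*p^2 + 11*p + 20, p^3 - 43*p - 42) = p + 1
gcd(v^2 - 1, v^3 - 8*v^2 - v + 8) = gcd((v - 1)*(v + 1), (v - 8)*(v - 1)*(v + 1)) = v^2 - 1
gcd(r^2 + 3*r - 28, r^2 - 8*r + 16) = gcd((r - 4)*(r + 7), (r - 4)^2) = r - 4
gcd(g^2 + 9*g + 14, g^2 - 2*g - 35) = 1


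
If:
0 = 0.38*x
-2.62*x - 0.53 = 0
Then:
No Solution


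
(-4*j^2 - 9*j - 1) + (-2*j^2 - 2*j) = -6*j^2 - 11*j - 1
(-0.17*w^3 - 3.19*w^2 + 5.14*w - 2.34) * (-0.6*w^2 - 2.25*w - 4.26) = 0.102*w^5 + 2.2965*w^4 + 4.8177*w^3 + 3.4284*w^2 - 16.6314*w + 9.9684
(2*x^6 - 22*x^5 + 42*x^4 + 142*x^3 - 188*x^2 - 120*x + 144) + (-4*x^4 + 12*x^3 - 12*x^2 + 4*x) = 2*x^6 - 22*x^5 + 38*x^4 + 154*x^3 - 200*x^2 - 116*x + 144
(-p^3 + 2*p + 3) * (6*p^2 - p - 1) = -6*p^5 + p^4 + 13*p^3 + 16*p^2 - 5*p - 3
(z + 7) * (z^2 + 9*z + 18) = z^3 + 16*z^2 + 81*z + 126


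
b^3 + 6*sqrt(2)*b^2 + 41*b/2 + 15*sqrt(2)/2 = (b + sqrt(2)/2)*(b + 5*sqrt(2)/2)*(b + 3*sqrt(2))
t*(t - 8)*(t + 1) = t^3 - 7*t^2 - 8*t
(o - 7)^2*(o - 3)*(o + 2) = o^4 - 15*o^3 + 57*o^2 + 35*o - 294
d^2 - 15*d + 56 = (d - 8)*(d - 7)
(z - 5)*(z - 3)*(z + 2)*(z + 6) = z^4 - 37*z^2 + 24*z + 180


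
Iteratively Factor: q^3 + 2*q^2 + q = (q + 1)*(q^2 + q) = (q + 1)^2*(q)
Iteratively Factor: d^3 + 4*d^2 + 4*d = (d + 2)*(d^2 + 2*d) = (d + 2)^2*(d)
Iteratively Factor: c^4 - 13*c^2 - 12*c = (c - 4)*(c^3 + 4*c^2 + 3*c) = (c - 4)*(c + 3)*(c^2 + c) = (c - 4)*(c + 1)*(c + 3)*(c)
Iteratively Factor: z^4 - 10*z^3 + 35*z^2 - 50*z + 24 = (z - 2)*(z^3 - 8*z^2 + 19*z - 12) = (z - 2)*(z - 1)*(z^2 - 7*z + 12) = (z - 3)*(z - 2)*(z - 1)*(z - 4)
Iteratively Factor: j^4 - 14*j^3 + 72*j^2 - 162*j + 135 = (j - 5)*(j^3 - 9*j^2 + 27*j - 27) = (j - 5)*(j - 3)*(j^2 - 6*j + 9) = (j - 5)*(j - 3)^2*(j - 3)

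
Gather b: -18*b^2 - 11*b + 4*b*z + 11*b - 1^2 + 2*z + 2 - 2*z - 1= -18*b^2 + 4*b*z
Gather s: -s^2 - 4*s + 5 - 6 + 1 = -s^2 - 4*s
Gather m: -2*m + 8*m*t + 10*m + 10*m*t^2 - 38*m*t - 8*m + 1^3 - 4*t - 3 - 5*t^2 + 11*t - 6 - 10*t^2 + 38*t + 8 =m*(10*t^2 - 30*t) - 15*t^2 + 45*t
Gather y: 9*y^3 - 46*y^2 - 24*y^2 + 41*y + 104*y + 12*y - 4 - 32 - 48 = 9*y^3 - 70*y^2 + 157*y - 84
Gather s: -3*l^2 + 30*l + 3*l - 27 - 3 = -3*l^2 + 33*l - 30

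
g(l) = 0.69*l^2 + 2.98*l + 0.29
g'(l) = 1.38*l + 2.98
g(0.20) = 0.91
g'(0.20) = 3.26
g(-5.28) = 3.79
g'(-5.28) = -4.31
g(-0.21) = -0.31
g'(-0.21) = 2.69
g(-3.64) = -1.41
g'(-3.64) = -2.04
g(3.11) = 16.23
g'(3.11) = 7.27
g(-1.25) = -2.36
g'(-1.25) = 1.26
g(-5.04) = 2.80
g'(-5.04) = -3.98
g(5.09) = 33.33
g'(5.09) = 10.00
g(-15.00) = 110.84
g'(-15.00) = -17.72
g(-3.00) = -2.44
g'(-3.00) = -1.16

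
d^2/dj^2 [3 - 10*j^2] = -20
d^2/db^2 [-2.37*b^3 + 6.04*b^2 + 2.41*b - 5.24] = 12.08 - 14.22*b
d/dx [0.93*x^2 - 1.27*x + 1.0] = 1.86*x - 1.27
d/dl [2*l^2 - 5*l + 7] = 4*l - 5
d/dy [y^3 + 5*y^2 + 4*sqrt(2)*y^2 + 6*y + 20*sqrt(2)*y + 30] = 3*y^2 + 10*y + 8*sqrt(2)*y + 6 + 20*sqrt(2)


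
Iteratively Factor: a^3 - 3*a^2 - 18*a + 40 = (a - 2)*(a^2 - a - 20) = (a - 2)*(a + 4)*(a - 5)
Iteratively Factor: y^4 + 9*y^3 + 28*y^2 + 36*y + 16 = (y + 2)*(y^3 + 7*y^2 + 14*y + 8) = (y + 2)*(y + 4)*(y^2 + 3*y + 2) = (y + 2)^2*(y + 4)*(y + 1)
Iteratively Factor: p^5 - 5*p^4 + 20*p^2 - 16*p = (p + 2)*(p^4 - 7*p^3 + 14*p^2 - 8*p) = (p - 4)*(p + 2)*(p^3 - 3*p^2 + 2*p) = (p - 4)*(p - 1)*(p + 2)*(p^2 - 2*p) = (p - 4)*(p - 2)*(p - 1)*(p + 2)*(p)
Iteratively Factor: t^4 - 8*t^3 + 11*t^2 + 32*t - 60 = (t + 2)*(t^3 - 10*t^2 + 31*t - 30) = (t - 3)*(t + 2)*(t^2 - 7*t + 10) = (t - 5)*(t - 3)*(t + 2)*(t - 2)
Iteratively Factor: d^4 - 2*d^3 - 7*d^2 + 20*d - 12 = (d - 2)*(d^3 - 7*d + 6) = (d - 2)*(d - 1)*(d^2 + d - 6) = (d - 2)^2*(d - 1)*(d + 3)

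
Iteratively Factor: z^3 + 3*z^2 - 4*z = (z - 1)*(z^2 + 4*z) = (z - 1)*(z + 4)*(z)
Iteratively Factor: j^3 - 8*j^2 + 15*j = (j - 5)*(j^2 - 3*j) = j*(j - 5)*(j - 3)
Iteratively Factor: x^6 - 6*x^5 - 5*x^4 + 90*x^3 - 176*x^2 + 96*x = (x - 2)*(x^5 - 4*x^4 - 13*x^3 + 64*x^2 - 48*x) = (x - 3)*(x - 2)*(x^4 - x^3 - 16*x^2 + 16*x) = x*(x - 3)*(x - 2)*(x^3 - x^2 - 16*x + 16) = x*(x - 3)*(x - 2)*(x - 1)*(x^2 - 16) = x*(x - 3)*(x - 2)*(x - 1)*(x + 4)*(x - 4)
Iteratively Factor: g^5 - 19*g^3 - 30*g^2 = (g + 2)*(g^4 - 2*g^3 - 15*g^2) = (g + 2)*(g + 3)*(g^3 - 5*g^2) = g*(g + 2)*(g + 3)*(g^2 - 5*g) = g^2*(g + 2)*(g + 3)*(g - 5)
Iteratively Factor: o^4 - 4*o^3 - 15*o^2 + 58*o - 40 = (o - 1)*(o^3 - 3*o^2 - 18*o + 40) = (o - 2)*(o - 1)*(o^2 - o - 20) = (o - 2)*(o - 1)*(o + 4)*(o - 5)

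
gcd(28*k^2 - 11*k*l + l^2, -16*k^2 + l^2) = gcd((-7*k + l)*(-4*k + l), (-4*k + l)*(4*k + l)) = 4*k - l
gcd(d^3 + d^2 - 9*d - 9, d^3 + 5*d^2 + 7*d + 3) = d^2 + 4*d + 3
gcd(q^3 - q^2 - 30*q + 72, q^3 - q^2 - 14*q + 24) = q - 3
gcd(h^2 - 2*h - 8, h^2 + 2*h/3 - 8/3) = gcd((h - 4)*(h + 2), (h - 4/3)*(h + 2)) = h + 2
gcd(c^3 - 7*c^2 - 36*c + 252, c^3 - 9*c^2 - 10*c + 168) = c^2 - 13*c + 42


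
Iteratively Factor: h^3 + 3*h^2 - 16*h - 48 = (h - 4)*(h^2 + 7*h + 12) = (h - 4)*(h + 4)*(h + 3)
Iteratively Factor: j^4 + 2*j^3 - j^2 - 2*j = (j)*(j^3 + 2*j^2 - j - 2) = j*(j + 2)*(j^2 - 1) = j*(j + 1)*(j + 2)*(j - 1)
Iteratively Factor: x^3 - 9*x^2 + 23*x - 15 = (x - 5)*(x^2 - 4*x + 3) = (x - 5)*(x - 3)*(x - 1)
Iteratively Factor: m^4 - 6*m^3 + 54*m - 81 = (m - 3)*(m^3 - 3*m^2 - 9*m + 27) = (m - 3)*(m + 3)*(m^2 - 6*m + 9) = (m - 3)^2*(m + 3)*(m - 3)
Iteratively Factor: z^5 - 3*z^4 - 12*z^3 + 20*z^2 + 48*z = (z - 4)*(z^4 + z^3 - 8*z^2 - 12*z) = (z - 4)*(z + 2)*(z^3 - z^2 - 6*z) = z*(z - 4)*(z + 2)*(z^2 - z - 6) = z*(z - 4)*(z - 3)*(z + 2)*(z + 2)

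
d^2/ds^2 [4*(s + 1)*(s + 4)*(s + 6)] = 24*s + 88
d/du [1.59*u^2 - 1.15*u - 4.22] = 3.18*u - 1.15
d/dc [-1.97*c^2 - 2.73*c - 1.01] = -3.94*c - 2.73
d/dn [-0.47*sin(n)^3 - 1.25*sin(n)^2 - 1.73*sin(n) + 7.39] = (-2.5*sin(n) + 0.705*cos(2*n) - 2.435)*cos(n)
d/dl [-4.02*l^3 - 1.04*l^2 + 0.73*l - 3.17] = -12.06*l^2 - 2.08*l + 0.73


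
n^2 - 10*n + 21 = (n - 7)*(n - 3)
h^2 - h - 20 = (h - 5)*(h + 4)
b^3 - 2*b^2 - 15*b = b*(b - 5)*(b + 3)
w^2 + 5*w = w*(w + 5)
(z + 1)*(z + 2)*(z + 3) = z^3 + 6*z^2 + 11*z + 6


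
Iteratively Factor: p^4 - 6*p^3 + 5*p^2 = (p - 5)*(p^3 - p^2) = (p - 5)*(p - 1)*(p^2) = p*(p - 5)*(p - 1)*(p)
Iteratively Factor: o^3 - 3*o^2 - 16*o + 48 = (o - 4)*(o^2 + o - 12) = (o - 4)*(o - 3)*(o + 4)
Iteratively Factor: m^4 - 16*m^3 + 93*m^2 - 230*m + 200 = (m - 2)*(m^3 - 14*m^2 + 65*m - 100) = (m - 5)*(m - 2)*(m^2 - 9*m + 20) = (m - 5)^2*(m - 2)*(m - 4)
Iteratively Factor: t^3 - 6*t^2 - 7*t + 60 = (t + 3)*(t^2 - 9*t + 20) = (t - 4)*(t + 3)*(t - 5)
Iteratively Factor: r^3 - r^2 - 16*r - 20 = (r + 2)*(r^2 - 3*r - 10) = (r + 2)^2*(r - 5)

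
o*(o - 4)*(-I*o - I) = -I*o^3 + 3*I*o^2 + 4*I*o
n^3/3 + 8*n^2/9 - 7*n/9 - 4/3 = (n/3 + 1)*(n - 4/3)*(n + 1)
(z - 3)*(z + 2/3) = z^2 - 7*z/3 - 2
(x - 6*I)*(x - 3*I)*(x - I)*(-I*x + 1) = -I*x^4 - 9*x^3 + 17*I*x^2 - 9*x + 18*I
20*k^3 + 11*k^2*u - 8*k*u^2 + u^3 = (-5*k + u)*(-4*k + u)*(k + u)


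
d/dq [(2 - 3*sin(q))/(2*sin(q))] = -cos(q)/sin(q)^2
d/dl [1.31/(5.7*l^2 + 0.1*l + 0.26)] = (-14.934*l - 0.131)/(5.7*l^2 + 0.1*l + 0.26)^2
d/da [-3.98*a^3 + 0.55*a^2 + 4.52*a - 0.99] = -11.94*a^2 + 1.1*a + 4.52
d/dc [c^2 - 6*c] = 2*c - 6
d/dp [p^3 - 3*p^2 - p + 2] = 3*p^2 - 6*p - 1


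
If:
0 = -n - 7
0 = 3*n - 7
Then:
No Solution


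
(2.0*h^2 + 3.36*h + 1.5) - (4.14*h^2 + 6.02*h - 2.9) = -2.14*h^2 - 2.66*h + 4.4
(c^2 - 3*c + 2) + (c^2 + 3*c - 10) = 2*c^2 - 8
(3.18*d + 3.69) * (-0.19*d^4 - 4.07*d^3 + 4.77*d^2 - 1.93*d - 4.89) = -0.6042*d^5 - 13.6437*d^4 + 0.1503*d^3 + 11.4639*d^2 - 22.6719*d - 18.0441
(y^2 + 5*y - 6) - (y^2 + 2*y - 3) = 3*y - 3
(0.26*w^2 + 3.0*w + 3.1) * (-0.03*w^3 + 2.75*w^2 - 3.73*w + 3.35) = -0.0078*w^5 + 0.625*w^4 + 7.1872*w^3 - 1.794*w^2 - 1.513*w + 10.385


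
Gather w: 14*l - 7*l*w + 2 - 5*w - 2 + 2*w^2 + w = 14*l + 2*w^2 + w*(-7*l - 4)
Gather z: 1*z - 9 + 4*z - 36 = 5*z - 45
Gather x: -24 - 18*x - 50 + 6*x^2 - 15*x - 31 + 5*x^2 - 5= 11*x^2 - 33*x - 110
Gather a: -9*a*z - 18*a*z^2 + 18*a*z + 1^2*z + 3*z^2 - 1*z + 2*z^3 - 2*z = a*(-18*z^2 + 9*z) + 2*z^3 + 3*z^2 - 2*z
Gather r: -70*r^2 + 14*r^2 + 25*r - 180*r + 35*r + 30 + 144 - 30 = -56*r^2 - 120*r + 144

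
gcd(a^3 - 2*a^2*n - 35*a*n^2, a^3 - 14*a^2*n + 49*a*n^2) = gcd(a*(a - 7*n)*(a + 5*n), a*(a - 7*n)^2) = a^2 - 7*a*n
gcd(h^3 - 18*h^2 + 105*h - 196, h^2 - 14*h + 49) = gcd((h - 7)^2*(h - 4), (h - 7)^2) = h^2 - 14*h + 49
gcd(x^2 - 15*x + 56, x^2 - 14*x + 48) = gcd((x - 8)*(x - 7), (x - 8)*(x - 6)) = x - 8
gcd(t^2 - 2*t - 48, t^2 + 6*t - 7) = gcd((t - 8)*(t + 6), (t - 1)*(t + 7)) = 1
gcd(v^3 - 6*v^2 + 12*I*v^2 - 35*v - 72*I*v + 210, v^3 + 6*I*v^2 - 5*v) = v + 5*I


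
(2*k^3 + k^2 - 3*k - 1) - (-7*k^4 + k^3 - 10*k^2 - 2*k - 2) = 7*k^4 + k^3 + 11*k^2 - k + 1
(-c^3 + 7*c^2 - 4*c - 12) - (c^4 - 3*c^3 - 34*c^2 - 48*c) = -c^4 + 2*c^3 + 41*c^2 + 44*c - 12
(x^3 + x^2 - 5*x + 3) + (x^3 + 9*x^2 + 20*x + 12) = 2*x^3 + 10*x^2 + 15*x + 15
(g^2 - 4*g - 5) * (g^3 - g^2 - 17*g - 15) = g^5 - 5*g^4 - 18*g^3 + 58*g^2 + 145*g + 75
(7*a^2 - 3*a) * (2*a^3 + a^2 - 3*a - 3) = 14*a^5 + a^4 - 24*a^3 - 12*a^2 + 9*a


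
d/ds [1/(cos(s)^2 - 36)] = 2*sin(s)*cos(s)/(cos(s)^2 - 36)^2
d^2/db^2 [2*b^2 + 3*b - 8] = 4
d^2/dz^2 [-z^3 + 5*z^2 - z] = 10 - 6*z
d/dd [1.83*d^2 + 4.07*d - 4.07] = 3.66*d + 4.07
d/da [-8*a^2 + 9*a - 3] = 9 - 16*a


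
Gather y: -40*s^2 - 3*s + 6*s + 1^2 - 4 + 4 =-40*s^2 + 3*s + 1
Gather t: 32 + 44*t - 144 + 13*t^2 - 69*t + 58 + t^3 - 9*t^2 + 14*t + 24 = t^3 + 4*t^2 - 11*t - 30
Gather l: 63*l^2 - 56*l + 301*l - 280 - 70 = 63*l^2 + 245*l - 350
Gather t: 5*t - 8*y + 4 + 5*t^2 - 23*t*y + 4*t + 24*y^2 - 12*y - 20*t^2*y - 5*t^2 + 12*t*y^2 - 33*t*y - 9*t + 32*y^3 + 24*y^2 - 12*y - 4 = -20*t^2*y + t*(12*y^2 - 56*y) + 32*y^3 + 48*y^2 - 32*y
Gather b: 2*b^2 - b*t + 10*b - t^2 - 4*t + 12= 2*b^2 + b*(10 - t) - t^2 - 4*t + 12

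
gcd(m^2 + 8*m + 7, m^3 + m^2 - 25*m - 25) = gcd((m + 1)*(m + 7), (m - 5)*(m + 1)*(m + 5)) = m + 1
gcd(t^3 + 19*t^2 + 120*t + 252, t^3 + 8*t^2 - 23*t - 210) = t^2 + 13*t + 42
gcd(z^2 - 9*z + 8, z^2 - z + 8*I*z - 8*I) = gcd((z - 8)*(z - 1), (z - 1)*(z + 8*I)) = z - 1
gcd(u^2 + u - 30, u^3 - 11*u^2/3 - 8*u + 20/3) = u - 5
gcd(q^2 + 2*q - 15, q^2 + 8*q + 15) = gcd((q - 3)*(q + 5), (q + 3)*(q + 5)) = q + 5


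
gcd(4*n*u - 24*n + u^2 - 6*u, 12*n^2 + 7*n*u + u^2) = 4*n + u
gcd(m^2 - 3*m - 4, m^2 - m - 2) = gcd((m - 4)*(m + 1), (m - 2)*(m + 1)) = m + 1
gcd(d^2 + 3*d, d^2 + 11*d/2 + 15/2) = d + 3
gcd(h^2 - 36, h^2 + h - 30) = h + 6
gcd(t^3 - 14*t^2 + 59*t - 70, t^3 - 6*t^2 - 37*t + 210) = t^2 - 12*t + 35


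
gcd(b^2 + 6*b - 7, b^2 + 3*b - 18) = 1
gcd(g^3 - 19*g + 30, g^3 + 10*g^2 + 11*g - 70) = g^2 + 3*g - 10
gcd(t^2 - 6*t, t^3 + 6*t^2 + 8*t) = t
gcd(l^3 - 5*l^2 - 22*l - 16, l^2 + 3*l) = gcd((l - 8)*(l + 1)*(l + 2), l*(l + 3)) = 1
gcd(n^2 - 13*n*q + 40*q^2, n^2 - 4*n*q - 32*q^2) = -n + 8*q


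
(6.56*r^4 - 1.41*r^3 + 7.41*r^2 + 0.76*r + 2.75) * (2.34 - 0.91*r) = -5.9696*r^5 + 16.6335*r^4 - 10.0425*r^3 + 16.6478*r^2 - 0.7241*r + 6.435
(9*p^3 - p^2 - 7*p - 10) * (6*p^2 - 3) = 54*p^5 - 6*p^4 - 69*p^3 - 57*p^2 + 21*p + 30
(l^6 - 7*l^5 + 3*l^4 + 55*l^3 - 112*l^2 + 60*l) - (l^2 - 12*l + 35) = l^6 - 7*l^5 + 3*l^4 + 55*l^3 - 113*l^2 + 72*l - 35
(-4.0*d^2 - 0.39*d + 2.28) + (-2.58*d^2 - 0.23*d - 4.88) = -6.58*d^2 - 0.62*d - 2.6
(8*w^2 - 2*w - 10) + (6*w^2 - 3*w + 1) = 14*w^2 - 5*w - 9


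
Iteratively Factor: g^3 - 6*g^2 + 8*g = (g - 2)*(g^2 - 4*g) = (g - 4)*(g - 2)*(g)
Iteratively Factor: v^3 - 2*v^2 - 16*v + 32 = (v - 2)*(v^2 - 16) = (v - 2)*(v + 4)*(v - 4)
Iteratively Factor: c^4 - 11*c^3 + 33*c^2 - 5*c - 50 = (c - 5)*(c^3 - 6*c^2 + 3*c + 10) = (c - 5)^2*(c^2 - c - 2) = (c - 5)^2*(c - 2)*(c + 1)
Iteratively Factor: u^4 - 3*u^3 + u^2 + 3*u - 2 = (u - 1)*(u^3 - 2*u^2 - u + 2) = (u - 2)*(u - 1)*(u^2 - 1) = (u - 2)*(u - 1)*(u + 1)*(u - 1)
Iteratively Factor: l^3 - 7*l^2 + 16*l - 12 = (l - 3)*(l^2 - 4*l + 4) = (l - 3)*(l - 2)*(l - 2)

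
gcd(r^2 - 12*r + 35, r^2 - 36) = 1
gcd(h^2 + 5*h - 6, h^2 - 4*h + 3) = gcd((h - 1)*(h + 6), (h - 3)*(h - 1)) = h - 1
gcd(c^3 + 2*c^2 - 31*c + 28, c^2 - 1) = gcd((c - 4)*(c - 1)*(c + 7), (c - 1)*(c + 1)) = c - 1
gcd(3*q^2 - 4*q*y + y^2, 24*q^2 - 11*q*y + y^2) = -3*q + y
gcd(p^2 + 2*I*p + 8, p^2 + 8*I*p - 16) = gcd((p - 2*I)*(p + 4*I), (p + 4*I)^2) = p + 4*I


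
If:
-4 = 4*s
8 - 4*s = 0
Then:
No Solution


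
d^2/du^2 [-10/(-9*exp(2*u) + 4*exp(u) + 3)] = 40*((1 - 9*exp(u))*(-9*exp(2*u) + 4*exp(u) + 3) - 2*(9*exp(u) - 2)^2*exp(u))*exp(u)/(-9*exp(2*u) + 4*exp(u) + 3)^3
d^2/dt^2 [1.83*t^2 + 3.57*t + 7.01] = 3.66000000000000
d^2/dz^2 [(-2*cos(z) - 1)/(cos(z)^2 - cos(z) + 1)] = (-18*sin(z)^4*cos(z) - 6*sin(z)^4 + 5*sin(z)^2 - 23*cos(z)/4 + 3*cos(3*z)/4 + cos(5*z) + 5)/(sin(z)^2 + cos(z) - 2)^3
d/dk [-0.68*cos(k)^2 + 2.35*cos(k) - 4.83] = (1.36*cos(k) - 2.35)*sin(k)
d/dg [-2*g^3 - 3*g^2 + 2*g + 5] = -6*g^2 - 6*g + 2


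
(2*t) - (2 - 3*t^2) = 3*t^2 + 2*t - 2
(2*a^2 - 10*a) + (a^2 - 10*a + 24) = 3*a^2 - 20*a + 24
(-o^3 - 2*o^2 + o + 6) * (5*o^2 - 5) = -5*o^5 - 10*o^4 + 10*o^3 + 40*o^2 - 5*o - 30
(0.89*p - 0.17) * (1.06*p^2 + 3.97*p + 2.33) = 0.9434*p^3 + 3.3531*p^2 + 1.3988*p - 0.3961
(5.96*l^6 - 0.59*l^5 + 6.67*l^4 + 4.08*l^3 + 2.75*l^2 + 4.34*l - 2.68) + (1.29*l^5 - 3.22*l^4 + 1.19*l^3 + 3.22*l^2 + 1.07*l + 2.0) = 5.96*l^6 + 0.7*l^5 + 3.45*l^4 + 5.27*l^3 + 5.97*l^2 + 5.41*l - 0.68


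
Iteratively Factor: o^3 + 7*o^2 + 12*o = (o + 3)*(o^2 + 4*o) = o*(o + 3)*(o + 4)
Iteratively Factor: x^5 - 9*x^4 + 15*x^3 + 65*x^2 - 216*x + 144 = (x + 3)*(x^4 - 12*x^3 + 51*x^2 - 88*x + 48) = (x - 4)*(x + 3)*(x^3 - 8*x^2 + 19*x - 12) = (x - 4)*(x - 3)*(x + 3)*(x^2 - 5*x + 4) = (x - 4)^2*(x - 3)*(x + 3)*(x - 1)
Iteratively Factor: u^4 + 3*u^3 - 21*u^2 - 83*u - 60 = (u - 5)*(u^3 + 8*u^2 + 19*u + 12) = (u - 5)*(u + 3)*(u^2 + 5*u + 4) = (u - 5)*(u + 3)*(u + 4)*(u + 1)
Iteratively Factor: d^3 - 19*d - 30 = (d - 5)*(d^2 + 5*d + 6) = (d - 5)*(d + 2)*(d + 3)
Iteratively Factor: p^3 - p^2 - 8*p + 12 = (p - 2)*(p^2 + p - 6) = (p - 2)^2*(p + 3)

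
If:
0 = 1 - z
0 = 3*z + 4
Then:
No Solution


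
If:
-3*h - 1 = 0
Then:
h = -1/3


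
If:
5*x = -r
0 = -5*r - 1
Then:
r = -1/5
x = 1/25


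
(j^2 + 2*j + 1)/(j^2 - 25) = (j^2 + 2*j + 1)/(j^2 - 25)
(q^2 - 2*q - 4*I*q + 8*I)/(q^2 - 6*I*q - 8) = (q - 2)/(q - 2*I)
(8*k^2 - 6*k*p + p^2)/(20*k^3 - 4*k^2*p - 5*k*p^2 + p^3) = (-4*k + p)/(-10*k^2 - 3*k*p + p^2)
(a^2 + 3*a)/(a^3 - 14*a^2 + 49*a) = (a + 3)/(a^2 - 14*a + 49)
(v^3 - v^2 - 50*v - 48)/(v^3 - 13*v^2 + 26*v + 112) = (v^2 + 7*v + 6)/(v^2 - 5*v - 14)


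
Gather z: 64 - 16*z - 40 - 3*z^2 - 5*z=-3*z^2 - 21*z + 24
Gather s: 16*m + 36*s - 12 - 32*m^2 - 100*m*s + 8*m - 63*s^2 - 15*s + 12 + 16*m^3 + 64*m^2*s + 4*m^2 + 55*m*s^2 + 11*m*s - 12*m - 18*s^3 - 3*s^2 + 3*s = 16*m^3 - 28*m^2 + 12*m - 18*s^3 + s^2*(55*m - 66) + s*(64*m^2 - 89*m + 24)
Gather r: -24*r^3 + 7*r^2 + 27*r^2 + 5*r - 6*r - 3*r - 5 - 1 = -24*r^3 + 34*r^2 - 4*r - 6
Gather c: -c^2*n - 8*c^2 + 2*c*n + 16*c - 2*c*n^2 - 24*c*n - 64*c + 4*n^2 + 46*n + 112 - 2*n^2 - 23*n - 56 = c^2*(-n - 8) + c*(-2*n^2 - 22*n - 48) + 2*n^2 + 23*n + 56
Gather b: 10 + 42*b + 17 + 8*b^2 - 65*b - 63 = 8*b^2 - 23*b - 36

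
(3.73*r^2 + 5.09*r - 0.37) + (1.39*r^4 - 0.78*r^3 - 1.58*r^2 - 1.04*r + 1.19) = 1.39*r^4 - 0.78*r^3 + 2.15*r^2 + 4.05*r + 0.82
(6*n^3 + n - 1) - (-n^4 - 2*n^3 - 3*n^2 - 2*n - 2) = n^4 + 8*n^3 + 3*n^2 + 3*n + 1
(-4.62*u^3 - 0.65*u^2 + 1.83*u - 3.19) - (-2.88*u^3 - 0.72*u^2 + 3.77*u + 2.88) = -1.74*u^3 + 0.07*u^2 - 1.94*u - 6.07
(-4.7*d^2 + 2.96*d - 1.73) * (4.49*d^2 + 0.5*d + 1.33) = -21.103*d^4 + 10.9404*d^3 - 12.5387*d^2 + 3.0718*d - 2.3009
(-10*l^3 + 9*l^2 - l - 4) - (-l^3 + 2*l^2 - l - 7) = -9*l^3 + 7*l^2 + 3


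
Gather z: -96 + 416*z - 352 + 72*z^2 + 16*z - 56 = 72*z^2 + 432*z - 504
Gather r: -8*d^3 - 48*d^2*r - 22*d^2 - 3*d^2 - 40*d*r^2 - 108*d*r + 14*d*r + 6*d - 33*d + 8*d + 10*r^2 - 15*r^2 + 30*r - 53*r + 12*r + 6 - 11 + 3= -8*d^3 - 25*d^2 - 19*d + r^2*(-40*d - 5) + r*(-48*d^2 - 94*d - 11) - 2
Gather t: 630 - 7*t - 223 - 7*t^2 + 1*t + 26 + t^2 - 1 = -6*t^2 - 6*t + 432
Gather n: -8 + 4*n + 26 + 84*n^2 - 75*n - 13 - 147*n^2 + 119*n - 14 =-63*n^2 + 48*n - 9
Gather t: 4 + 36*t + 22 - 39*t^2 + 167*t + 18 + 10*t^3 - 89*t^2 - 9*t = 10*t^3 - 128*t^2 + 194*t + 44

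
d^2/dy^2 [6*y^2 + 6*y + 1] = 12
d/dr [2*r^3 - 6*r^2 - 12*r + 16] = 6*r^2 - 12*r - 12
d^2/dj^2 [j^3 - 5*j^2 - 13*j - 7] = 6*j - 10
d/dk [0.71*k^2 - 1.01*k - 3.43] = 1.42*k - 1.01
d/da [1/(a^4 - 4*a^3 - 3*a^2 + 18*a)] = 2*(3 - 2*a^2)/(a^2*(a^5 - 5*a^4 - 5*a^3 + 45*a^2 - 108))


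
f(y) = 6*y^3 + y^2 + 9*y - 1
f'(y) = 18*y^2 + 2*y + 9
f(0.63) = 6.57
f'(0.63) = 17.40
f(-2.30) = -89.41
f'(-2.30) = 99.62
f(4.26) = 519.34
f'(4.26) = 344.18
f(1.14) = 19.45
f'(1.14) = 34.67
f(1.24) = 23.14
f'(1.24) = 39.16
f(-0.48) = -5.75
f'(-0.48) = 12.19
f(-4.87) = -714.12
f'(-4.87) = 426.16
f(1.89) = 60.09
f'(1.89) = 77.08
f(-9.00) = -4375.00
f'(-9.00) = 1449.00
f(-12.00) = -10333.00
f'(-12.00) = 2577.00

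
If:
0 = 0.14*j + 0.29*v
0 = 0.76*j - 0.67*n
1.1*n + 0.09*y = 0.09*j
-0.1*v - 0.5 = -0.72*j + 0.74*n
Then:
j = -7.03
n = -7.97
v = 3.39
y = 90.43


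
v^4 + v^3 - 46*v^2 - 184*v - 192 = (v - 8)*(v + 2)*(v + 3)*(v + 4)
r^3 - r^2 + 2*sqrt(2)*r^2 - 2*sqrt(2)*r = r*(r - 1)*(r + 2*sqrt(2))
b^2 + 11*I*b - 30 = (b + 5*I)*(b + 6*I)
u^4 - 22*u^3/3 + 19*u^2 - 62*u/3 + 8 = (u - 3)*(u - 2)*(u - 4/3)*(u - 1)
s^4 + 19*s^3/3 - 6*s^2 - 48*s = s*(s - 8/3)*(s + 3)*(s + 6)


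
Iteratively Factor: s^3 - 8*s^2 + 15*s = (s)*(s^2 - 8*s + 15) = s*(s - 5)*(s - 3)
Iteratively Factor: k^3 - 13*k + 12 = (k - 3)*(k^2 + 3*k - 4) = (k - 3)*(k - 1)*(k + 4)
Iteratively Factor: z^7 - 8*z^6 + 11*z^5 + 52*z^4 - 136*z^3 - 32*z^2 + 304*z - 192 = (z - 4)*(z^6 - 4*z^5 - 5*z^4 + 32*z^3 - 8*z^2 - 64*z + 48) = (z - 4)*(z - 2)*(z^5 - 2*z^4 - 9*z^3 + 14*z^2 + 20*z - 24) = (z - 4)*(z - 2)*(z + 2)*(z^4 - 4*z^3 - z^2 + 16*z - 12) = (z - 4)*(z - 2)^2*(z + 2)*(z^3 - 2*z^2 - 5*z + 6) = (z - 4)*(z - 2)^2*(z - 1)*(z + 2)*(z^2 - z - 6) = (z - 4)*(z - 2)^2*(z - 1)*(z + 2)^2*(z - 3)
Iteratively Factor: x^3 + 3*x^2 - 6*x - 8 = (x + 1)*(x^2 + 2*x - 8) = (x - 2)*(x + 1)*(x + 4)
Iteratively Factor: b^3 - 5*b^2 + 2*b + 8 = (b + 1)*(b^2 - 6*b + 8) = (b - 4)*(b + 1)*(b - 2)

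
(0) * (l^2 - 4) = 0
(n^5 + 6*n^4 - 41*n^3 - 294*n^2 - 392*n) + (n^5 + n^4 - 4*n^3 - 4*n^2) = 2*n^5 + 7*n^4 - 45*n^3 - 298*n^2 - 392*n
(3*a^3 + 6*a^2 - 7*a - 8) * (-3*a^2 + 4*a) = -9*a^5 - 6*a^4 + 45*a^3 - 4*a^2 - 32*a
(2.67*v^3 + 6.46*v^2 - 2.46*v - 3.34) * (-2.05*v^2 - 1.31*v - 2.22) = -5.4735*v^5 - 16.7407*v^4 - 9.347*v^3 - 4.2716*v^2 + 9.8366*v + 7.4148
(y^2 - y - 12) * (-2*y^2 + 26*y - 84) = -2*y^4 + 28*y^3 - 86*y^2 - 228*y + 1008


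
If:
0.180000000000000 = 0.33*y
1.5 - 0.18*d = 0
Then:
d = 8.33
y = 0.55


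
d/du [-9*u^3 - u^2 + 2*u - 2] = -27*u^2 - 2*u + 2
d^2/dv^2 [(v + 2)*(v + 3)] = 2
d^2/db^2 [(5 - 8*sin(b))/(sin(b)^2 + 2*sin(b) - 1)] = 2*(4*sin(b)^5 - 18*sin(b)^4 + sin(b)^3 + 3*sin(b)^2 + 5*sin(b) + 9)/(2*sin(b) - cos(b)^2)^3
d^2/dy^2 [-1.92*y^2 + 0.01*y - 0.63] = -3.84000000000000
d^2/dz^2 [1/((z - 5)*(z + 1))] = 2*((z - 5)^2 + (z - 5)*(z + 1) + (z + 1)^2)/((z - 5)^3*(z + 1)^3)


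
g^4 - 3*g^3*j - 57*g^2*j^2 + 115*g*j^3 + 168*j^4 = (g - 8*j)*(g - 3*j)*(g + j)*(g + 7*j)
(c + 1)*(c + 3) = c^2 + 4*c + 3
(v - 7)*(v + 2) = v^2 - 5*v - 14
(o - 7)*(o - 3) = o^2 - 10*o + 21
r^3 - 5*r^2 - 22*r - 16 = (r - 8)*(r + 1)*(r + 2)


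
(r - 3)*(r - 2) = r^2 - 5*r + 6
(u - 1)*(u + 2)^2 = u^3 + 3*u^2 - 4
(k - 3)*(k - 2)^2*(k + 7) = k^4 - 33*k^2 + 100*k - 84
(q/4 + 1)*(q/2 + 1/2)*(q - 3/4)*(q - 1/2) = q^4/8 + 15*q^3/32 - 15*q^2/64 - 25*q/64 + 3/16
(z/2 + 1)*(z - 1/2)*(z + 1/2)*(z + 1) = z^4/2 + 3*z^3/2 + 7*z^2/8 - 3*z/8 - 1/4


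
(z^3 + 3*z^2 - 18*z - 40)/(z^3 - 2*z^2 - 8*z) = (z + 5)/z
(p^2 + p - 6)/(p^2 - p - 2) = (p + 3)/(p + 1)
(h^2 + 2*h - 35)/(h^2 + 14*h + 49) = (h - 5)/(h + 7)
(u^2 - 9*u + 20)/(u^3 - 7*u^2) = (u^2 - 9*u + 20)/(u^2*(u - 7))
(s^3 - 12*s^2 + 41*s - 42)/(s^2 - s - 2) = (s^2 - 10*s + 21)/(s + 1)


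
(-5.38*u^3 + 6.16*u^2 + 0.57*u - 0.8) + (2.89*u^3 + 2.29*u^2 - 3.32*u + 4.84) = -2.49*u^3 + 8.45*u^2 - 2.75*u + 4.04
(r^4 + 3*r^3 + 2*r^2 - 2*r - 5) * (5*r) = 5*r^5 + 15*r^4 + 10*r^3 - 10*r^2 - 25*r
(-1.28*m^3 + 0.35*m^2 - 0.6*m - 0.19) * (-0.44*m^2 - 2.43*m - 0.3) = 0.5632*m^5 + 2.9564*m^4 - 0.2025*m^3 + 1.4366*m^2 + 0.6417*m + 0.057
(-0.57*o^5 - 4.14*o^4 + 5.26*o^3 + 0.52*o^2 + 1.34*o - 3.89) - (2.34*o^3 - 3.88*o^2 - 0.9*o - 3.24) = -0.57*o^5 - 4.14*o^4 + 2.92*o^3 + 4.4*o^2 + 2.24*o - 0.65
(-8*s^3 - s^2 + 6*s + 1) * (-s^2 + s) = 8*s^5 - 7*s^4 - 7*s^3 + 5*s^2 + s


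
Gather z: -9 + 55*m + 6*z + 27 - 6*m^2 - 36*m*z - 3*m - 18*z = -6*m^2 + 52*m + z*(-36*m - 12) + 18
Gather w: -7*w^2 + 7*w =-7*w^2 + 7*w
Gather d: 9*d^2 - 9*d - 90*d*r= 9*d^2 + d*(-90*r - 9)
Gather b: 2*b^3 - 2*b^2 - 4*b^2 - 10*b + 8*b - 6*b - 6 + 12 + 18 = 2*b^3 - 6*b^2 - 8*b + 24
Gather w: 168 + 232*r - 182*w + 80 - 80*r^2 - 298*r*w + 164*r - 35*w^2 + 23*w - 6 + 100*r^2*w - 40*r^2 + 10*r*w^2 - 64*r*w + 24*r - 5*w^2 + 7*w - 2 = -120*r^2 + 420*r + w^2*(10*r - 40) + w*(100*r^2 - 362*r - 152) + 240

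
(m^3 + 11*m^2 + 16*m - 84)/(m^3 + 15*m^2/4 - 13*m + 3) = 4*(m + 7)/(4*m - 1)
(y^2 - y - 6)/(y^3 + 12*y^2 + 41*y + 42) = (y - 3)/(y^2 + 10*y + 21)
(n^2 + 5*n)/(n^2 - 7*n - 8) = n*(n + 5)/(n^2 - 7*n - 8)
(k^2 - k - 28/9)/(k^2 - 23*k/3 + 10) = (9*k^2 - 9*k - 28)/(3*(3*k^2 - 23*k + 30))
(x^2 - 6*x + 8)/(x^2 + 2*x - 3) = (x^2 - 6*x + 8)/(x^2 + 2*x - 3)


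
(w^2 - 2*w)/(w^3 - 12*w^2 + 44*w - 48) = w/(w^2 - 10*w + 24)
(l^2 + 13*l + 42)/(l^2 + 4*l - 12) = (l + 7)/(l - 2)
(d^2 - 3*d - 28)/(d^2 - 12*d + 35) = (d + 4)/(d - 5)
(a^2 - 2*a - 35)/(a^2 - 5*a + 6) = (a^2 - 2*a - 35)/(a^2 - 5*a + 6)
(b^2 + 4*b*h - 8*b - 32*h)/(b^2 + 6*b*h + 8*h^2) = (b - 8)/(b + 2*h)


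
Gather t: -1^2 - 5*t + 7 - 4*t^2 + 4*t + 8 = -4*t^2 - t + 14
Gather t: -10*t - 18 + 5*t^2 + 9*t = 5*t^2 - t - 18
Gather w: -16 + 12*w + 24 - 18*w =8 - 6*w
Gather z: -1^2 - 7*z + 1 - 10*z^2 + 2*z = -10*z^2 - 5*z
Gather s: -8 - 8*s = -8*s - 8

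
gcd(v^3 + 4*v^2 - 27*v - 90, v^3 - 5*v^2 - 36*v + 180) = v^2 + v - 30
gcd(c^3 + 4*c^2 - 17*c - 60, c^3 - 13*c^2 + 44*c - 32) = c - 4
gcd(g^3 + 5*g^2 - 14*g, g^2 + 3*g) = g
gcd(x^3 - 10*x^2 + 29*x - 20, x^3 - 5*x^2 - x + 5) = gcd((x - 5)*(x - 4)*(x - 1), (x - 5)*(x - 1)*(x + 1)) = x^2 - 6*x + 5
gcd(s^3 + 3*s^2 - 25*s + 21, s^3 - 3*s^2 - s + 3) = s^2 - 4*s + 3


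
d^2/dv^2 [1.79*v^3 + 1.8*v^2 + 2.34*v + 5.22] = 10.74*v + 3.6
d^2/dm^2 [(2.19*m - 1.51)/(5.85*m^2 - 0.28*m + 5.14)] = ((18.8934 - 76.869*m)*(5.85*m^2 - 0.28*m + 5.14) + (2.19*m - 1.51)*(11.7*m - 0.28)*(23.4*m - 0.56))/(5.85*m^2 - 0.28*m + 5.14)^3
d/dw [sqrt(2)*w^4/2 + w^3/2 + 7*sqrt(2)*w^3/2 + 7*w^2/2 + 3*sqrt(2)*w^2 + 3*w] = 2*sqrt(2)*w^3 + 3*w^2/2 + 21*sqrt(2)*w^2/2 + 7*w + 6*sqrt(2)*w + 3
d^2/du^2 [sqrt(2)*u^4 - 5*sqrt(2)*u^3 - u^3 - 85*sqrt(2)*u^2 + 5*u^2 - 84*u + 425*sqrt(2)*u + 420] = 12*sqrt(2)*u^2 - 30*sqrt(2)*u - 6*u - 170*sqrt(2) + 10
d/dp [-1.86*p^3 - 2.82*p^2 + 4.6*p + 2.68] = -5.58*p^2 - 5.64*p + 4.6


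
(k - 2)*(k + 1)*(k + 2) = k^3 + k^2 - 4*k - 4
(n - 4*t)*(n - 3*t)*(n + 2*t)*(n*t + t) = n^4*t - 5*n^3*t^2 + n^3*t - 2*n^2*t^3 - 5*n^2*t^2 + 24*n*t^4 - 2*n*t^3 + 24*t^4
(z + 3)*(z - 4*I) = z^2 + 3*z - 4*I*z - 12*I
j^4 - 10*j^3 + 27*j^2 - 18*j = j*(j - 6)*(j - 3)*(j - 1)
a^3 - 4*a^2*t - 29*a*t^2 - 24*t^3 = (a - 8*t)*(a + t)*(a + 3*t)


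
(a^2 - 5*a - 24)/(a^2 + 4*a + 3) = (a - 8)/(a + 1)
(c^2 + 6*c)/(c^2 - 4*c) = (c + 6)/(c - 4)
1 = 1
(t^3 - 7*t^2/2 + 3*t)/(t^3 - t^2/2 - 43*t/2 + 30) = t*(t - 2)/(t^2 + t - 20)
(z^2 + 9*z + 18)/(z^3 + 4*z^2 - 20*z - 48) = (z + 3)/(z^2 - 2*z - 8)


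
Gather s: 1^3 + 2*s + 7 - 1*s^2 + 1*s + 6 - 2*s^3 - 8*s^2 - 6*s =-2*s^3 - 9*s^2 - 3*s + 14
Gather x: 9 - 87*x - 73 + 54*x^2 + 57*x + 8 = 54*x^2 - 30*x - 56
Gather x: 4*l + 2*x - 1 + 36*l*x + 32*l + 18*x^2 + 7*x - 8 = 36*l + 18*x^2 + x*(36*l + 9) - 9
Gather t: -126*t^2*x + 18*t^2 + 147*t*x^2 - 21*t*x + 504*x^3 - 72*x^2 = t^2*(18 - 126*x) + t*(147*x^2 - 21*x) + 504*x^3 - 72*x^2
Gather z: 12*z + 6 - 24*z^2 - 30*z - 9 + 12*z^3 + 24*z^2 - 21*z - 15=12*z^3 - 39*z - 18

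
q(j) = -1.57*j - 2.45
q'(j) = -1.57000000000000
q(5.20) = -10.61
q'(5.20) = -1.57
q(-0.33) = -1.93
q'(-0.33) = -1.57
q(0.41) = -3.09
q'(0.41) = -1.57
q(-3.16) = 2.51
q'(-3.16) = -1.57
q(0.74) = -3.61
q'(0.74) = -1.57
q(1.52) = -4.84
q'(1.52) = -1.57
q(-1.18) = -0.60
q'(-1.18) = -1.57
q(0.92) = -3.89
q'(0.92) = -1.57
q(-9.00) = 11.68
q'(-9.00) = -1.57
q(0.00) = -2.45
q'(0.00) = -1.57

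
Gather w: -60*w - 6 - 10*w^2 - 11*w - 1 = -10*w^2 - 71*w - 7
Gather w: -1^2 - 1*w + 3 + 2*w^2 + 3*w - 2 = 2*w^2 + 2*w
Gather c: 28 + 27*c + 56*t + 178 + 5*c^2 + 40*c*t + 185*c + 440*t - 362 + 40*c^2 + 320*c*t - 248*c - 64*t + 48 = 45*c^2 + c*(360*t - 36) + 432*t - 108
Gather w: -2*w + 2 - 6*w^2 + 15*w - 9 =-6*w^2 + 13*w - 7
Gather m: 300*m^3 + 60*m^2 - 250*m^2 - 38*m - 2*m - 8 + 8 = 300*m^3 - 190*m^2 - 40*m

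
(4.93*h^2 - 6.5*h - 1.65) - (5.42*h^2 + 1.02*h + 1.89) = -0.49*h^2 - 7.52*h - 3.54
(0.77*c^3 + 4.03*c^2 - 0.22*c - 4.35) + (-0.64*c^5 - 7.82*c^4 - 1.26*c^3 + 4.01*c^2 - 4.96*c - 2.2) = -0.64*c^5 - 7.82*c^4 - 0.49*c^3 + 8.04*c^2 - 5.18*c - 6.55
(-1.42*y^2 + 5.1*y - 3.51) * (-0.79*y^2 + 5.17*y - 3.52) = 1.1218*y^4 - 11.3704*y^3 + 34.1383*y^2 - 36.0987*y + 12.3552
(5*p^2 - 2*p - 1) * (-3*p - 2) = -15*p^3 - 4*p^2 + 7*p + 2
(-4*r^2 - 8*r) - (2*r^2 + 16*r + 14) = -6*r^2 - 24*r - 14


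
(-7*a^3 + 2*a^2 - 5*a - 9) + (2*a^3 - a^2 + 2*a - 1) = -5*a^3 + a^2 - 3*a - 10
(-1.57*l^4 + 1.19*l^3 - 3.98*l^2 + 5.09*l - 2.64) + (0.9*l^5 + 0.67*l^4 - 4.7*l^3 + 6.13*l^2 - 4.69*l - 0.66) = 0.9*l^5 - 0.9*l^4 - 3.51*l^3 + 2.15*l^2 + 0.399999999999999*l - 3.3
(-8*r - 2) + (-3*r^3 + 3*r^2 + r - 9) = -3*r^3 + 3*r^2 - 7*r - 11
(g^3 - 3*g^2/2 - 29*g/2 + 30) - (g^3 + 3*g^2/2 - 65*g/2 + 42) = -3*g^2 + 18*g - 12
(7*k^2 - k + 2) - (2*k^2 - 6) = 5*k^2 - k + 8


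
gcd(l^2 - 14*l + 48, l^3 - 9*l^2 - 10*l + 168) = l - 6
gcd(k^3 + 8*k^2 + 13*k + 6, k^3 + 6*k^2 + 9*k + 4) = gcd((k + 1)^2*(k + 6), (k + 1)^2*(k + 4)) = k^2 + 2*k + 1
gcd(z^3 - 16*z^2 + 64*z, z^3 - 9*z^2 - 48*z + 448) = z^2 - 16*z + 64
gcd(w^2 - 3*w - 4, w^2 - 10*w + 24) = w - 4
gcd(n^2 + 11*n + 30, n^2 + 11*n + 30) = n^2 + 11*n + 30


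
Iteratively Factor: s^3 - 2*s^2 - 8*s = (s + 2)*(s^2 - 4*s) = s*(s + 2)*(s - 4)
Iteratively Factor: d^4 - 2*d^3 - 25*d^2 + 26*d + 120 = (d - 5)*(d^3 + 3*d^2 - 10*d - 24) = (d - 5)*(d + 4)*(d^2 - d - 6) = (d - 5)*(d + 2)*(d + 4)*(d - 3)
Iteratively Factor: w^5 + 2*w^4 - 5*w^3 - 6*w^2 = (w - 2)*(w^4 + 4*w^3 + 3*w^2) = (w - 2)*(w + 3)*(w^3 + w^2) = w*(w - 2)*(w + 3)*(w^2 + w) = w^2*(w - 2)*(w + 3)*(w + 1)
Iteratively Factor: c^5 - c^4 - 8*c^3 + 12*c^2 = (c - 2)*(c^4 + c^3 - 6*c^2) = c*(c - 2)*(c^3 + c^2 - 6*c) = c^2*(c - 2)*(c^2 + c - 6) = c^2*(c - 2)*(c + 3)*(c - 2)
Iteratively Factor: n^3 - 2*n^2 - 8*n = (n)*(n^2 - 2*n - 8) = n*(n - 4)*(n + 2)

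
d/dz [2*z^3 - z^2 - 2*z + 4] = 6*z^2 - 2*z - 2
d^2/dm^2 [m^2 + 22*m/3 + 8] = 2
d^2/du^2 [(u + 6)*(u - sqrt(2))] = 2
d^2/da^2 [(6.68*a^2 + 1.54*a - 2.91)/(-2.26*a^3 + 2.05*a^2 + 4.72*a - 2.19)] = (-68.2375359999999*a^6 - 47.194224*a^5 - 206.375064*a^4 + 330.628092*a^3 - 201.34791*a^2 + 41.043456*a + 59.875938)/(11.543176*a^9 - 31.41174*a^8 - 43.830666*a^7 + 156.148367*a^6 + 30.662532*a^5 - 249.568743*a^4 + 54.50615*a^3 + 116.873073*a^2 - 67.912776*a + 10.503459)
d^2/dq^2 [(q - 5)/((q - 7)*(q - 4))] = 2*(q^3 - 15*q^2 + 81*q - 157)/(q^6 - 33*q^5 + 447*q^4 - 3179*q^3 + 12516*q^2 - 25872*q + 21952)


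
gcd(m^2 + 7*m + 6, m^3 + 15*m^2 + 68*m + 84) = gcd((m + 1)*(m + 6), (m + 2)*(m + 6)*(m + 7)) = m + 6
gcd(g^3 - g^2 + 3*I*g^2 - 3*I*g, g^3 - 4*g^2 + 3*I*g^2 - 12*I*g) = g^2 + 3*I*g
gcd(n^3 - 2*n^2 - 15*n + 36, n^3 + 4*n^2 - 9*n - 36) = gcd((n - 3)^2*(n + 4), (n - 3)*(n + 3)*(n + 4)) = n^2 + n - 12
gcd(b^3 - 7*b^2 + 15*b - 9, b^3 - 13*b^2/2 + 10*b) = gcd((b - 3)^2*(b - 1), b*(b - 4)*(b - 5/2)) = 1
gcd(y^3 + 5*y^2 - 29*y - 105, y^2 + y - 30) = y - 5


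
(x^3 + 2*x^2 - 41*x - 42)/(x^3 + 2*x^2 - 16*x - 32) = (x^3 + 2*x^2 - 41*x - 42)/(x^3 + 2*x^2 - 16*x - 32)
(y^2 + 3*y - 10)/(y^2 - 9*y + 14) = (y + 5)/(y - 7)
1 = 1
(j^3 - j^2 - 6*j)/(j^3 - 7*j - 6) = j/(j + 1)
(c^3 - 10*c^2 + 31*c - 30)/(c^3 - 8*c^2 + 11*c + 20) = (c^2 - 5*c + 6)/(c^2 - 3*c - 4)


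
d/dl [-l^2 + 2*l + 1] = 2 - 2*l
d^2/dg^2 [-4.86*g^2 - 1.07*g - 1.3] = -9.72000000000000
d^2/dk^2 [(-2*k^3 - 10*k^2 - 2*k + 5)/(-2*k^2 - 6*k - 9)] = 4*(-38*k^3 - 138*k^2 + 99*k + 306)/(8*k^6 + 72*k^5 + 324*k^4 + 864*k^3 + 1458*k^2 + 1458*k + 729)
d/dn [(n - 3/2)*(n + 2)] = 2*n + 1/2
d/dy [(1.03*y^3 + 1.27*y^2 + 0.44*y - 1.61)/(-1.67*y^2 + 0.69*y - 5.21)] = (-1.7201*y^4 + 1.4214*y^3 - 14.4878*y^2 - 18.6108*y - 1.1815)/(2.7889*y^4 - 2.3046*y^3 + 17.8775*y^2 - 7.1898*y + 27.1441)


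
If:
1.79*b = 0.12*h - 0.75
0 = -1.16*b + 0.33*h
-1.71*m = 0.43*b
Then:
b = -0.55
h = -1.93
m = 0.14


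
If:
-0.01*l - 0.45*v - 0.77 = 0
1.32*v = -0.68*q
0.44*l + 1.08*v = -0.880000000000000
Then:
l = 2.33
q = 3.42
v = -1.76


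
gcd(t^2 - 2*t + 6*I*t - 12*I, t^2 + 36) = t + 6*I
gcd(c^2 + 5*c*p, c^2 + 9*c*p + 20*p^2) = c + 5*p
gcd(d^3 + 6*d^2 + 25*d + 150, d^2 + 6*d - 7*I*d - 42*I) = d + 6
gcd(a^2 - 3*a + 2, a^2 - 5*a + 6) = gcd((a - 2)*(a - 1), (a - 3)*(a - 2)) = a - 2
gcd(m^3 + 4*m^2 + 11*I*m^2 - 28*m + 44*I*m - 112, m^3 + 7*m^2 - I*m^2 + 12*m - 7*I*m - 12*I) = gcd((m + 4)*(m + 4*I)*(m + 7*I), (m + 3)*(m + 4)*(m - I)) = m + 4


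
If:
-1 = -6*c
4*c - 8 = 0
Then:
No Solution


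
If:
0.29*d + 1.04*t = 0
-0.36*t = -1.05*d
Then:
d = 0.00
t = 0.00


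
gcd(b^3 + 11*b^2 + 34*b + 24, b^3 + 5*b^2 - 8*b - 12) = b^2 + 7*b + 6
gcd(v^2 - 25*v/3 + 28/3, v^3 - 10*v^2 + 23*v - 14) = v - 7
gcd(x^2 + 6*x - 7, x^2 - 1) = x - 1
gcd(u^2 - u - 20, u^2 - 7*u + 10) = u - 5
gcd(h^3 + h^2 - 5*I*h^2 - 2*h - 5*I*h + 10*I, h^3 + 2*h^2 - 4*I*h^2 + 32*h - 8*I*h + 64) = h + 2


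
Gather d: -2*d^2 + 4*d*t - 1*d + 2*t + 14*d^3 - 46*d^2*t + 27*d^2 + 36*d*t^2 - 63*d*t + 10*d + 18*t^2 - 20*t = 14*d^3 + d^2*(25 - 46*t) + d*(36*t^2 - 59*t + 9) + 18*t^2 - 18*t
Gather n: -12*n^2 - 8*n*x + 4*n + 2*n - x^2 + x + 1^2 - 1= -12*n^2 + n*(6 - 8*x) - x^2 + x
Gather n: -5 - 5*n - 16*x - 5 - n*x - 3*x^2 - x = n*(-x - 5) - 3*x^2 - 17*x - 10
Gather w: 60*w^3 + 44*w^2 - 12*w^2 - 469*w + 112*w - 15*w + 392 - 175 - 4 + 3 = 60*w^3 + 32*w^2 - 372*w + 216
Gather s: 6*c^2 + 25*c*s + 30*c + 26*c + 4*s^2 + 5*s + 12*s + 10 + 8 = 6*c^2 + 56*c + 4*s^2 + s*(25*c + 17) + 18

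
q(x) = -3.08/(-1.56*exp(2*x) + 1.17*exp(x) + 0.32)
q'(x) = -3.08*(3.12*exp(2*x) - 1.17*exp(x))/(-1.56*exp(2*x) + 1.17*exp(x) + 0.32)^2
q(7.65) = 0.00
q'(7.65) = -0.00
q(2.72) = 0.01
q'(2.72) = -0.02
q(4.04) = 0.00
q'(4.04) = -0.00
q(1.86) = 0.05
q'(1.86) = -0.12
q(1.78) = 0.06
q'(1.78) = -0.14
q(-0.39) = -7.76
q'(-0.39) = -12.47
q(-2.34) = -7.36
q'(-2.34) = 1.47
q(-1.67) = -6.35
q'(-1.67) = 1.44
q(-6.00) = -9.54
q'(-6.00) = 0.09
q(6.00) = 0.00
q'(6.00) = 0.00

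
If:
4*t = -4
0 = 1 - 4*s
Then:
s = 1/4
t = -1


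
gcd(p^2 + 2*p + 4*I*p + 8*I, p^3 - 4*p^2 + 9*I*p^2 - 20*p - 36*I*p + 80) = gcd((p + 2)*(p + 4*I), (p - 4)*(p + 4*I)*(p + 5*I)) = p + 4*I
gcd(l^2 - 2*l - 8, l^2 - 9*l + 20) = l - 4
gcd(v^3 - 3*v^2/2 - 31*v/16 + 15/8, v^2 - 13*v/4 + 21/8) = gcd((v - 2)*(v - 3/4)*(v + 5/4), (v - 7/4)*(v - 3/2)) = 1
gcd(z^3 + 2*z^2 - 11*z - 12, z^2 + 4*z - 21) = z - 3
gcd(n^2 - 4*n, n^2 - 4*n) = n^2 - 4*n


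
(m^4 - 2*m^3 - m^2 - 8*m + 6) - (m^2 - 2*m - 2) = m^4 - 2*m^3 - 2*m^2 - 6*m + 8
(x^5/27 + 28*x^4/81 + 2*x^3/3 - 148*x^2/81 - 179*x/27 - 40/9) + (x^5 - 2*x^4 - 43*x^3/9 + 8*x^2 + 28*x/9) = 28*x^5/27 - 134*x^4/81 - 37*x^3/9 + 500*x^2/81 - 95*x/27 - 40/9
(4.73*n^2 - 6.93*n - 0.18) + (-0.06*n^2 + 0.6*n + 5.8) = 4.67*n^2 - 6.33*n + 5.62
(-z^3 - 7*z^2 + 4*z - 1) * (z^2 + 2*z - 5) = -z^5 - 9*z^4 - 5*z^3 + 42*z^2 - 22*z + 5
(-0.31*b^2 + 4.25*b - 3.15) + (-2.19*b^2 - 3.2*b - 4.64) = -2.5*b^2 + 1.05*b - 7.79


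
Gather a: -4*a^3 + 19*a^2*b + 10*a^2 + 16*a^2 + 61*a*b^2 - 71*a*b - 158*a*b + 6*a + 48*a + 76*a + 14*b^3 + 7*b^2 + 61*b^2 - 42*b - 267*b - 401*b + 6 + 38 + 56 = -4*a^3 + a^2*(19*b + 26) + a*(61*b^2 - 229*b + 130) + 14*b^3 + 68*b^2 - 710*b + 100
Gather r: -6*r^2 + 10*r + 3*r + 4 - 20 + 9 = -6*r^2 + 13*r - 7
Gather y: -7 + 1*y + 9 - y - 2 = 0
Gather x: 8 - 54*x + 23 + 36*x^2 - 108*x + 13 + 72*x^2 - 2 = 108*x^2 - 162*x + 42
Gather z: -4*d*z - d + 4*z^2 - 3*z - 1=-d + 4*z^2 + z*(-4*d - 3) - 1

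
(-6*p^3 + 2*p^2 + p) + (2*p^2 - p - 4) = -6*p^3 + 4*p^2 - 4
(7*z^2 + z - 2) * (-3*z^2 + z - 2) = -21*z^4 + 4*z^3 - 7*z^2 - 4*z + 4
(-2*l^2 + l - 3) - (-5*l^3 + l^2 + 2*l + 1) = 5*l^3 - 3*l^2 - l - 4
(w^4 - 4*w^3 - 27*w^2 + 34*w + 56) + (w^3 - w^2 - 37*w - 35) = w^4 - 3*w^3 - 28*w^2 - 3*w + 21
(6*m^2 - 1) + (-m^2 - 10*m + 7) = 5*m^2 - 10*m + 6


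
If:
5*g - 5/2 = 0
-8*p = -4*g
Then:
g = 1/2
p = 1/4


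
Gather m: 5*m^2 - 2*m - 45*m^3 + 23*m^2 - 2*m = -45*m^3 + 28*m^2 - 4*m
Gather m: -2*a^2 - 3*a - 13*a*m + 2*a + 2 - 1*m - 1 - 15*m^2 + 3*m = -2*a^2 - a - 15*m^2 + m*(2 - 13*a) + 1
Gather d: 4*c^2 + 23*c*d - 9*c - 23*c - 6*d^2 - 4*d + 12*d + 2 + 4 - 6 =4*c^2 - 32*c - 6*d^2 + d*(23*c + 8)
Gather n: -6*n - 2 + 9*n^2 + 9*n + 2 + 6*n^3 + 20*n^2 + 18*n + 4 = 6*n^3 + 29*n^2 + 21*n + 4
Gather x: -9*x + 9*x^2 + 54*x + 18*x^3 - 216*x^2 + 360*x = 18*x^3 - 207*x^2 + 405*x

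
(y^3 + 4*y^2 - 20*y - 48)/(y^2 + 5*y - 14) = (y^3 + 4*y^2 - 20*y - 48)/(y^2 + 5*y - 14)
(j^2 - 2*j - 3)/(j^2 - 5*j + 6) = (j + 1)/(j - 2)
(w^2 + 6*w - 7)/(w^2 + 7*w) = (w - 1)/w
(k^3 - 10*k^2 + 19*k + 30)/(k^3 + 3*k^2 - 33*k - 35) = (k - 6)/(k + 7)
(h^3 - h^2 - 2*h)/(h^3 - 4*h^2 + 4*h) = (h + 1)/(h - 2)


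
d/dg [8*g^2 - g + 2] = 16*g - 1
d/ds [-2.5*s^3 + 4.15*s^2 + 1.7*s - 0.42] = -7.5*s^2 + 8.3*s + 1.7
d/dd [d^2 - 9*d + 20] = 2*d - 9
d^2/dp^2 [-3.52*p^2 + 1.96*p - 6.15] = -7.04000000000000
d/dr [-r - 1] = -1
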